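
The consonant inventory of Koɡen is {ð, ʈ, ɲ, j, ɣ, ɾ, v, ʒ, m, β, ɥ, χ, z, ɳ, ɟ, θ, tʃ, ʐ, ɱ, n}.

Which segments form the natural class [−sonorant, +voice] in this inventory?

ð, ɣ, v, ʒ, β, z, ɟ, ʐ

First, the [−sonorant] segments are /ð, ʈ, ɣ, v, ʒ, β, χ, z, ɟ, θ, tʃ, ʐ/.
Then [+voice] leaves /ð, ɣ, v, ʒ, β, z, ɟ, ʐ/.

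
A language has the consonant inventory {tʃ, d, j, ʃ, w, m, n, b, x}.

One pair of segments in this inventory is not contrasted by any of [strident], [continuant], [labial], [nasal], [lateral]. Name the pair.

Both /x/ and /j/ are [-strident], [+continuant], [-labial], [-nasal], [-lateral]. Since the list omits [sonorant], [voice] and [back] — which do distinguish the voiceless velar fricative from the palatal glide — this pair collapses; all other pairs remain distinct.

x, j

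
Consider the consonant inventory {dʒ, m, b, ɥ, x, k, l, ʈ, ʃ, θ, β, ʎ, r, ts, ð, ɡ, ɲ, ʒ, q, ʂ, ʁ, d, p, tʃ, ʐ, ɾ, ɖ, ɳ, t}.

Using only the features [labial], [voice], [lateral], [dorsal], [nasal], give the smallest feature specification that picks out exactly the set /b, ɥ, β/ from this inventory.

Every target segment is [+voice], [−nasal], [+labial]; each remaining inventory member fails at least one of these. Each conjunct is needed — [−nasal, +labial] alone would also admit /p/; [+voice, +labial] alone would also admit /m/; [+voice, −nasal] alone would also admit /dʒ, l, ʎ, r, …/ — and no other combination of two listed features has exactly this extension, so three is the minimum.

[+voice, −nasal, +labial]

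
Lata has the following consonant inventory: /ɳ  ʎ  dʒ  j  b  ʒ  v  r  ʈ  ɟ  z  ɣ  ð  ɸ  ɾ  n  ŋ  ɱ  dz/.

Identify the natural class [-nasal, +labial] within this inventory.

Eliminate segments failing any feature: /ɳ, n, ŋ, ɱ/ are [+nasal]; /ʎ, dʒ, j, ʒ, r, ʈ, ɟ, z, ɣ, ð, ɾ, dz/ are [-labial]. The remaining /b, v, ɸ/ satisfy [-nasal], [+labial].

b, v, ɸ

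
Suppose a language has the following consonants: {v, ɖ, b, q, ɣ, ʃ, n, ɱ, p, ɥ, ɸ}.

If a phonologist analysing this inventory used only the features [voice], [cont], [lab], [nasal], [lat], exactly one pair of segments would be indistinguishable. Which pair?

v, ɥ

On the given features, /v/ and /ɥ/ have an identical profile: [+voice], [+continuant], [+labial], [−nasal], [−lateral]. No other two segments in the inventory coincide on all 5 features. (They do differ in [sonorant], [round] and [dorsal], which are not among the given features.)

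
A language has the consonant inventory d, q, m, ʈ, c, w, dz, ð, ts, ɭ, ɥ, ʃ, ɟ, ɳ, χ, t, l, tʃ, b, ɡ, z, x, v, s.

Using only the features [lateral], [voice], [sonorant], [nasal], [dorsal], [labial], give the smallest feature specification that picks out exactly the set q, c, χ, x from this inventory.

[−voice, +dorsal]

The class [−voice], [+dorsal] has exactly /q, c, χ, x/ as its extension in this inventory. No smaller conjunction from the listed features achieves this: [+dorsal] alone would also admit /w, ɥ, ɟ, ɡ/; [−voice] alone would also admit /ʈ, ts, ʃ, t, …/; and checking the remaining single features turns up none with this extension.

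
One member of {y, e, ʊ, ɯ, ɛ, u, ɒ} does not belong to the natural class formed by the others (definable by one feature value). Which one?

ɒ

[low] groups all but one: /ʊ, ɯ, u, e, y, ɛ/ share [−low] while /ɒ/ (low back rounded vowel) alone is [+low]. Removing any other segment would not leave a single-feature class that excludes it.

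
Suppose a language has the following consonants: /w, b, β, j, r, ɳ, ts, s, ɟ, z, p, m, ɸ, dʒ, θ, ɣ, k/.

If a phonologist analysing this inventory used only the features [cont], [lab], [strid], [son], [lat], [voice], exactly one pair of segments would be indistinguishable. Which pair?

Both /j/ and /r/ are [+continuant], [−labial], [−strident], [+sonorant], [−lateral], [+voice]. Since the list omits [dorsal] — which does distinguish the palatal glide from the alveolar trill — this pair collapses; all other pairs remain distinct.

j, r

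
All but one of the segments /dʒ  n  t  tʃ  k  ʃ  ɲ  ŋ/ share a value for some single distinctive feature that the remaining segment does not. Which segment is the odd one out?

The remaining segments after removing /ʃ/ share [−continuant]; /ʃ/ (voiceless postalveolar fricative) is [+continuant]. For every other candidate removal, the leftover set fails to share any single feature value that the removed segment lacks.

ʃ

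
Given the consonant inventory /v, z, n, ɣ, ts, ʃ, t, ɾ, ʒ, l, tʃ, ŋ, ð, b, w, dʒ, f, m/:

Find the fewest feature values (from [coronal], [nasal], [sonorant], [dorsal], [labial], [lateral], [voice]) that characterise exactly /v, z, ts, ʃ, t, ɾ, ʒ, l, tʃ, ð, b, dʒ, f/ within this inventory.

[−nasal, −dorsal]

The class [−nasal], [−dorsal] has exactly /v, z, ts, ʃ, t, ɾ, ʒ, l, tʃ, ð, b, dʒ, f/ as its extension in this inventory. No smaller conjunction from the listed features achieves this: [−dorsal] alone would also admit /n, m/; [−nasal] alone would also admit /ɣ, w/; and checking the remaining single features turns up none with this extension.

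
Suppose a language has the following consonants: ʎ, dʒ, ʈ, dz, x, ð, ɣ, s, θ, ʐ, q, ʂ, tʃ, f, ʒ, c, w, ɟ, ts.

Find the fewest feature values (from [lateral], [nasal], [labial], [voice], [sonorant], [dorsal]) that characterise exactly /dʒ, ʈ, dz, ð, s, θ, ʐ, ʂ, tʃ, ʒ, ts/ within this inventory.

[−labial, −dorsal]

Every target segment is [−labial], [−dorsal]; each remaining inventory member fails at least one of these. Each conjunct is needed — [−dorsal] alone would also admit /f/; [−labial] alone would also admit /ʎ, x, ɣ, q, …/ — and no other single listed feature has exactly this extension, so two is the minimum.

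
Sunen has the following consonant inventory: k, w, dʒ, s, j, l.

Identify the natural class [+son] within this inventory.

The feature [sonorant] marks segments produced without turbulent airflow (nasals, liquids, glides, vowels). In this inventory /w, j, l/ have that property, so they are [+sonorant]; /k, dʒ, s/ are [-sonorant].

w, j, l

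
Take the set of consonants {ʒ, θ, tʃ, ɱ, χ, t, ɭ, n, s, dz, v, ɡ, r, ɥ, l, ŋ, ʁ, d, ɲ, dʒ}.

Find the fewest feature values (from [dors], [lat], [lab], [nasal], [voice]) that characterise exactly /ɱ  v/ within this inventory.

/ɱ, v/ are all [+labial], [−dorsal], and no other segment in the inventory matches both values. Dropping any one of them over-generates: [−dorsal] alone would also admit /ʒ, θ, tʃ, t, …/; [+labial] alone would also admit /ɥ/. No other single listed feature picks out exactly this set either, so fewer than two features will not do.

[+lab, −dors]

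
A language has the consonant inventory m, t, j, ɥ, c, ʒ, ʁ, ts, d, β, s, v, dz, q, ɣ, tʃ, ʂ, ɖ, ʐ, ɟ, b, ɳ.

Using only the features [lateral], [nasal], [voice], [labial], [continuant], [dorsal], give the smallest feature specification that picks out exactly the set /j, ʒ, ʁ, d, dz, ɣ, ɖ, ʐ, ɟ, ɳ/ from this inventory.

/j, ʒ, ʁ, d, dz, ɣ, ɖ, ʐ, ɟ, ɳ/ are all [+voice], [−labial], and no other segment in the inventory matches both values. Dropping any one of them over-generates: [−labial] alone would also admit /t, c, ts, s, …/; [+voice] alone would also admit /m, ɥ, β, v, …/. No other single listed feature picks out exactly this set either, so fewer than two features will not do.

[+voice, −labial]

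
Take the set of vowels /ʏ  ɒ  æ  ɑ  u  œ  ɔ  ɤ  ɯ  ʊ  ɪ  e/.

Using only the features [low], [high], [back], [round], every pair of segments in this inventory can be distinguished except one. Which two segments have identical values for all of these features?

ʊ, u

On the given features, /ʊ/ and /u/ have an identical profile: [−low], [+high], [+back], [+round]. No other two segments in the inventory coincide on all 4 features. (They do differ in [tense], which is not among the given features.)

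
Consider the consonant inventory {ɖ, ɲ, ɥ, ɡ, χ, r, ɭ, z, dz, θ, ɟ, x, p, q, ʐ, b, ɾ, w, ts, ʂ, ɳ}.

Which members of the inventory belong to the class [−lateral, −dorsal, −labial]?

ɖ, r, z, dz, θ, ʐ, ɾ, ts, ʂ, ɳ

Among the inventory, the [−lateral] segments are /ɖ, ɲ, ɥ, ɡ, χ, r, z, dz, θ, ɟ, x, p, q, ʐ, b, ɾ, w, ts, ʂ, ɳ/.
Within that set, [−dorsal] gives /ɖ, r, z, dz, θ, p, ʐ, b, ɾ, ts, ʂ, ɳ/.
Within that set, [−labial] leaves /ɖ, r, z, dz, θ, ʐ, ɾ, ts, ʂ, ɳ/.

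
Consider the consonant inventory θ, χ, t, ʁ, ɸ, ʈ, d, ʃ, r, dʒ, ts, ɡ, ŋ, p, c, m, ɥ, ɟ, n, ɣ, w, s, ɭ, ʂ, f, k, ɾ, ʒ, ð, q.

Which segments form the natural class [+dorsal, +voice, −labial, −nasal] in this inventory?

ʁ, ɡ, ɟ, ɣ

Checking each segment against [+dorsal], [+voice], [−labial], [−nasal]: /ʁ/ (voiced uvular fricative), /ɡ/ (voiced velar stop), /ɟ/ (voiced palatal stop), /ɣ/ (voiced velar fricative) satisfy every feature; every other segment in the inventory fails at least one.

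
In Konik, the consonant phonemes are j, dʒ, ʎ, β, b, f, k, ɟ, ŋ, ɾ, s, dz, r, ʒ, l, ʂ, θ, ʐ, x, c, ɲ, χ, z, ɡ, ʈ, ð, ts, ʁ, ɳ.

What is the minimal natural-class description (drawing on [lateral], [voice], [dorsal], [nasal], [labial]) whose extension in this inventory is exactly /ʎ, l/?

Every target segment is [+lateral] and no other inventory member is, so one feature is enough.

[+lateral]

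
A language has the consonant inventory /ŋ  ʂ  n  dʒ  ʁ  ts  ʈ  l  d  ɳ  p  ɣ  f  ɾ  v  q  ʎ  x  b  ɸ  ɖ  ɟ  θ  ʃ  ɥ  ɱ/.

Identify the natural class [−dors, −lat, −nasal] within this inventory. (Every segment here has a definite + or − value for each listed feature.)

Checking each segment against [−dorsal], [−lateral], [−nasal]: /ʂ/ (voiceless retroflex fricative), /dʒ/ (voiced postalveolar affricate), /ts/ (voiceless alveolar affricate), /ʈ/ (voiceless retroflex stop), /d/ (voiced alveolar stop), /p/ (voiceless bilabial stop), among others, satisfy every feature; every other segment in the inventory fails at least one.

ʂ, dʒ, ts, ʈ, d, p, f, ɾ, v, b, ɸ, ɖ, θ, ʃ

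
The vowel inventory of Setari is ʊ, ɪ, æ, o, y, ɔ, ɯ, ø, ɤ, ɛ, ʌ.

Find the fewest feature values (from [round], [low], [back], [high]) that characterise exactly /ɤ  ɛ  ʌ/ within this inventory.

[−high, −low, −round]

Every target segment is [−high], [−low], [−round]; each remaining inventory member fails at least one of these. Each conjunct is needed — [−low, −round] alone would also admit /ɪ, ɯ/; [−high, −round] alone would also admit /æ/; [−high, −low] alone would also admit /o, ɔ, ø/ — and no other combination of two listed features has exactly this extension, so three is the minimum.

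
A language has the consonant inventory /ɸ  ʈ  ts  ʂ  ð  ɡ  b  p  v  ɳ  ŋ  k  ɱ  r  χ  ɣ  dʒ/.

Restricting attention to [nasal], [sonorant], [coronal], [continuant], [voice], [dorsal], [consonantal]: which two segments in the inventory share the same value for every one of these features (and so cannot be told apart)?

ts, ʈ

On the given features, /ts/ and /ʈ/ have an identical profile: [-nasal], [-sonorant], [+coronal], [-continuant], [-voice], [-dorsal], [+consonantal]. No other two segments in the inventory coincide on all 7 features. (They do differ in [strident], [delayed release] and [anterior], which are not among the given features.)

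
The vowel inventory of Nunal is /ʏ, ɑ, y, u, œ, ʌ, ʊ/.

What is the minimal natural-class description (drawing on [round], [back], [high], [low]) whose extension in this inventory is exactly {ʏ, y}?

/ʏ, y/ are all [+high], [−back], and no other segment in the inventory matches both values. Dropping any one of them over-generates: [−back] alone would also admit /œ/; [+high] alone would also admit /u, ʊ/. No other single listed feature picks out exactly this set either, so fewer than two features will not do.

[+high, −back]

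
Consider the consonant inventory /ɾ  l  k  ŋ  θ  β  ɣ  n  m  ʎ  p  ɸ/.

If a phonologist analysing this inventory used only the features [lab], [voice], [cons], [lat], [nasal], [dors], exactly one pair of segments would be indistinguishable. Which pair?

ɸ, p

/ɸ/ (voiceless bilabial fricative) and /p/ (voiceless bilabial stop) are both [+labial], [−voice], [+consonantal], [−lateral], [−nasal], [−dorsal], so none of the listed features separates them. (They do differ in [continuant], which is not among the given features.) Every other pair in the inventory differs on at least one listed feature.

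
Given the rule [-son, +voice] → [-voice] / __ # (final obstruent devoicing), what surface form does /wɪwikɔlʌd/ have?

Only the final segment /d/ is both word-final and matches the structural description. It is a voiced alveolar stop, so [-son, +voice] holds; changing it to [-voice] with all other features held fixed yields /t/ (voiceless alveolar stop). No other segment meets both the structural description and the environment, so the output is [wɪwikɔlʌt].

[wɪwikɔlʌt]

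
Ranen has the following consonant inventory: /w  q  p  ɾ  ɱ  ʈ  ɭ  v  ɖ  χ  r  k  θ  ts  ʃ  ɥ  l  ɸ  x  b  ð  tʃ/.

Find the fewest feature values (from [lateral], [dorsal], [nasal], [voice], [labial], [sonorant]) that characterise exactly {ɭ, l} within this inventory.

[+lateral]

/ɭ, l/ are exactly the [+lateral] segments in the inventory, so a single feature suffices.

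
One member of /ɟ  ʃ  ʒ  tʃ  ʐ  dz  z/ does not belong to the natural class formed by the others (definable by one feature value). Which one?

ɟ

[strident] (equivalently [dorsal]) groups all but one: /dz, ʐ, z, ʒ, tʃ, ʃ/ share [+strident] while /ɟ/ (voiced palatal stop) alone is [-strident]. Removing any other segment would not leave a single-feature class that excludes it.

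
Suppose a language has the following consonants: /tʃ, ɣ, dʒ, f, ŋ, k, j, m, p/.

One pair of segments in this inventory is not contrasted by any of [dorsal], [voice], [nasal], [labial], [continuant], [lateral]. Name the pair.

/ɣ/ (voiced velar fricative) and /j/ (palatal glide) are both [+dorsal], [+voice], [−nasal], [−labial], [+continuant], [−lateral], so none of the listed features separates them. (They do differ in [sonorant] and [back], which are not among the given features.) Every other pair in the inventory differs on at least one listed feature.

ɣ, j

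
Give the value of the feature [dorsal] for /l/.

As the alveolar lateral approximant, /l/ is [-dorsal].

[-dorsal]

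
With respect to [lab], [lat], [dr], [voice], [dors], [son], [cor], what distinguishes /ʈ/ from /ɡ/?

[voice], [coronal], [dorsal]

/ʈ/ (voiceless retroflex stop) and /ɡ/ (voiced velar stop) agree on [−labial], [−lateral], [−delayed release], [−sonorant]. They differ on [voice] (/ʈ/ [−], /ɡ/ [+]), [coronal] (/ʈ/ [+], /ɡ/ [−]), [dorsal] (/ʈ/ [−], /ɡ/ [+]).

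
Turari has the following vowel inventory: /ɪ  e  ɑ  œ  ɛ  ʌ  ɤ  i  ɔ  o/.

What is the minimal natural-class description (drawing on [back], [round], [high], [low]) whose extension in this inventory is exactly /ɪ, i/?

[+high]

/ɪ, i/ are exactly the [+high] segments in the inventory, so a single feature suffices.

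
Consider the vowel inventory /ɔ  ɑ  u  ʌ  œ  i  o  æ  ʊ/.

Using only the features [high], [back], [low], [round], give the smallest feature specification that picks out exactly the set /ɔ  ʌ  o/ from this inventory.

[−high, −low, +back]

The class [−high], [−low], [+back] has exactly /ɔ, ʌ, o/ as its extension in this inventory. No smaller conjunction from the listed features achieves this: [−low, +back] alone would also admit /u, ʊ/; [−high, +back] alone would also admit /ɑ/; [−high, −low] alone would also admit /œ/; and checking the remaining two-feature bundles turns up none with this extension.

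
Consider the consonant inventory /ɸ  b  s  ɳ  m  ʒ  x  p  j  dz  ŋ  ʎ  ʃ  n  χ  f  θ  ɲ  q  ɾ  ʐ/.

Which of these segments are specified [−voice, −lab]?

Eliminate segments failing any feature: /ɸ, p, f/ are [+labial]; /b, ɳ, m, ʒ, j, dz, ŋ, ʎ, n, ɲ, ɾ, ʐ/ are [+voice]. The remaining /s, x, ʃ, χ, θ, q/ satisfy [−voice], [−labial].

s, x, ʃ, χ, θ, q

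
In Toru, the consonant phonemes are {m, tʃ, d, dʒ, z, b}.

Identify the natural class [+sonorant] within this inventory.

m

The feature [sonorant] marks segments produced without turbulent airflow (nasals, liquids, glides, vowels). In this inventory /m/ has that property, so it is [+sonorant]; /tʃ, d, dʒ, z, b/ are [−sonorant].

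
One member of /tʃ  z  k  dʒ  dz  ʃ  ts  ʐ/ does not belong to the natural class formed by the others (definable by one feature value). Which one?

/z, ʃ, ts, dz, ʐ, tʃ, dʒ/ are all [+strident], but /k/ (voiceless velar stop) is [-strident]. No other single segment can be removed to leave a set sharing one feature value that the removed segment lacks, so /k/ is the odd one out.

k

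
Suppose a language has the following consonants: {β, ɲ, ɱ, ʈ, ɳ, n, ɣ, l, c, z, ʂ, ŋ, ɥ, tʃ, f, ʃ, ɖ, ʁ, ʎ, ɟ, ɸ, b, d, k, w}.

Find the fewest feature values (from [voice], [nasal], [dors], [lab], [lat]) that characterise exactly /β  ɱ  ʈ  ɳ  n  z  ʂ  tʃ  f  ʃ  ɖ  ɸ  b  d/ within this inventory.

/β, ɱ, ʈ, ɳ, n, z, ʂ, tʃ, f, ʃ, ɖ, ɸ, b, d/ are all [-lateral], [-dorsal], and no other segment in the inventory matches both values. Dropping any one of them over-generates: [-dorsal] alone would also admit /l/; [-lateral] alone would also admit /ɲ, ɣ, c, ŋ, …/. No other single listed feature picks out exactly this set either, so fewer than two features will not do.

[-lat, -dors]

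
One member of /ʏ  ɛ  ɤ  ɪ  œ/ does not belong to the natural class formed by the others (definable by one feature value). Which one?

The remaining segments after removing /ɤ/ share [-tense]; /ɤ/ (mid back unrounded tense vowel) is [+tense]. For every other candidate removal, the leftover set fails to share any single feature value that the removed segment lacks.

ɤ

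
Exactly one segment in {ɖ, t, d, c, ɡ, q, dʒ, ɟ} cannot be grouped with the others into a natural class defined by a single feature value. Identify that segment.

/d, ɡ, c, ɟ, q, t, ɖ/ are all [−delayed release], but /dʒ/ (voiced postalveolar affricate) is [+delayed release]. No other single segment can be removed to leave a set sharing one feature value that the removed segment lacks, so /dʒ/ is the odd one out.

dʒ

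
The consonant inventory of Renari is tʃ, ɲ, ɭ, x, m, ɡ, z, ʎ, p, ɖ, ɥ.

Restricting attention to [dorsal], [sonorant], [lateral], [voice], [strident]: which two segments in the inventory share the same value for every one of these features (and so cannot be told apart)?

ɥ, ɲ

/ɥ/ (labial-palatal glide) and /ɲ/ (palatal nasal) are both [+dorsal], [+sonorant], [−lateral], [+voice], [−strident], so none of the listed features separates them. (They do differ in [nasal], [continuant], [labial] and [round], which are not among the given features.) Every other pair in the inventory differs on at least one listed feature.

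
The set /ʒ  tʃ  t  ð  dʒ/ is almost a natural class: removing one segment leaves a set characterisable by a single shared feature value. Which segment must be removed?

The remaining segments after removing /t/ share [+distributed]; /t/ (voiceless alveolar stop) is [−distributed]. For every other candidate removal, the leftover set fails to share any single feature value that the removed segment lacks.

t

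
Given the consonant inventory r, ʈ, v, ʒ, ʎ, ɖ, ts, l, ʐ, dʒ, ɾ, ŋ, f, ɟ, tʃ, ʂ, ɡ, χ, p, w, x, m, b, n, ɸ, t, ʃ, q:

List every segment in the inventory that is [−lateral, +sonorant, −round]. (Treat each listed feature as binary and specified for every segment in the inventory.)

The [−lateral] segments are /r, ʈ, v, ʒ, ɖ, ts, ʐ, dʒ, ɾ, ŋ, f, ɟ, tʃ, ʂ, ɡ, χ, p, w, x, m, b, n, ɸ, t, ʃ, q/.
Intersecting with [+sonorant] gives /r, ɾ, ŋ, w, m, n/.
Of those, [−round] leaves /r, ɾ, ŋ, m, n/.

r, ɾ, ŋ, m, n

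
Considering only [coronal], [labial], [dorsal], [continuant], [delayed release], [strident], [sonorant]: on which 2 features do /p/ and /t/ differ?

/p/ is the voiceless bilabial stop and /t/ is the voiceless alveolar stop. Both are [-dorsal], [-continuant], [-delayed release], [-strident], [-sonorant]. /p/ is [+labial] while /t/ is [-labial]; /p/ is [-coronal] while /t/ is [+coronal], so the distinguishing features are [labial], [coronal].

[labial], [coronal]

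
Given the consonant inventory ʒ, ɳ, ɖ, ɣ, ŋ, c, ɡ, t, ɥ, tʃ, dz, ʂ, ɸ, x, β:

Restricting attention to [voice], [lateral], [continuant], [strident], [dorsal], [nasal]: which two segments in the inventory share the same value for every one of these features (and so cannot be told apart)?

On the given features, /ɣ/ and /ɥ/ have an identical profile: [+voice], [-lateral], [+continuant], [-strident], [+dorsal], [-nasal]. No other two segments in the inventory coincide on all 6 features. (They do differ in [sonorant], [labial], [round] and [back], which are not among the given features.)

ɣ, ɥ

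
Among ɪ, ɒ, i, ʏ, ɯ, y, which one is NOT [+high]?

ɒ

/ɒ/ is the low back rounded vowel, which is [−high]; the rest — /ɯ, ɪ, y, ʏ, i/ — are [+high].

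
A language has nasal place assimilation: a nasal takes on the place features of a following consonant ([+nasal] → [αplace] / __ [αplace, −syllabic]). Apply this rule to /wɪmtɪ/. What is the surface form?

[wɪntɪ]

The only nasal preceding a consonant is /m/ before /t/. /t/ is [+coronal], so /m/ → /n/, giving [wɪntɪ].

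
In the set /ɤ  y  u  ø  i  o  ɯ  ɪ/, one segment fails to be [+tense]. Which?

/o, y, u, ɤ, i, ø, ɯ/ are all [+tense]; /ɪ/ (high front unrounded lax vowel) is [−tense].

ɪ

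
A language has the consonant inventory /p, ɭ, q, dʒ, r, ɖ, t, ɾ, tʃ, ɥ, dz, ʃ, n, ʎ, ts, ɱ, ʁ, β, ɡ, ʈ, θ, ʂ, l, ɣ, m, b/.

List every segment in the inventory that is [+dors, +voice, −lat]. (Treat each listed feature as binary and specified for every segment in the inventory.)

Among the inventory, the [+dorsal] segments are /q, ɥ, ʎ, ʁ, ɡ, ɣ/.
Among these, [+voice] gives /ɥ, ʎ, ʁ, ɡ, ɣ/.
Intersecting with [−lateral] leaves /ɥ, ʁ, ɡ, ɣ/.

ɥ, ʁ, ɡ, ɣ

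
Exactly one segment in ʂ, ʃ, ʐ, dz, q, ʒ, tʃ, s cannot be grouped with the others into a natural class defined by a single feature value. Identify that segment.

The remaining segments after removing /q/ share [+strident]; /q/ (voiceless uvular stop) is [-strident]. For every other candidate removal, the leftover set fails to share any single feature value that the removed segment lacks.

q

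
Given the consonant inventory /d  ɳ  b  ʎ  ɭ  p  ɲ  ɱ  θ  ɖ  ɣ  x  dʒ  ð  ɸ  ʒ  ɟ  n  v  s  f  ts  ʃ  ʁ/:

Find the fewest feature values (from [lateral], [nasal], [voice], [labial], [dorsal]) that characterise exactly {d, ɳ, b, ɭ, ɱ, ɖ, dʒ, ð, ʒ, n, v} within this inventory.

/d, ɳ, b, ɭ, ɱ, ɖ, dʒ, ð, ʒ, n, v/ are all [+voice], [−dorsal], and no other segment in the inventory matches both values. Dropping any one of them over-generates: [−dorsal] alone would also admit /p, θ, ɸ, s, …/; [+voice] alone would also admit /ʎ, ɲ, ɣ, ɟ, …/. No other single listed feature picks out exactly this set either, so fewer than two features will not do.

[+voice, −dorsal]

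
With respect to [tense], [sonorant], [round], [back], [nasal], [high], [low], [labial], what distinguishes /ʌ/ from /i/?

/ʌ/ is the mid back unrounded lax vowel and /i/ is the high front unrounded tense vowel. Both are [+sonorant], [−round], [−nasal], [−low], [−labial]. /ʌ/ is [−high] while /i/ is [+high]; /ʌ/ is [+back] while /i/ is [−back]; /ʌ/ is [−tense] while /i/ is [+tense], so the distinguishing features are [high], [back], [tense].

[high], [back], [tense]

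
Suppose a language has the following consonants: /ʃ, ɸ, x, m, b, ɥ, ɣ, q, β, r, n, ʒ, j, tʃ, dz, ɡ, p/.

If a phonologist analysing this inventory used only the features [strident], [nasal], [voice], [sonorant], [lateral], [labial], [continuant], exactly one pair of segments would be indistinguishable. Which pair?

Both /j/ and /r/ are [-strident], [-nasal], [+voice], [+sonorant], [-lateral], [-labial], [+continuant]. Since the list omits [dorsal] — which does distinguish the palatal glide from the alveolar trill — this pair collapses; all other pairs remain distinct.

j, r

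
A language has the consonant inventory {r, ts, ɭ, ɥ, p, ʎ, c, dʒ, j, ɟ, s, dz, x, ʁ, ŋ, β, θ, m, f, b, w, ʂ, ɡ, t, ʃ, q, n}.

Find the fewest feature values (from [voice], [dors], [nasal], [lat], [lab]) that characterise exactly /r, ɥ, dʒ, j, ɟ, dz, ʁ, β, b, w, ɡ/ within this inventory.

/r, ɥ, dʒ, j, ɟ, dz, ʁ, β, b, w, ɡ/ are all [+voice], [−nasal], [−lateral], and no other segment in the inventory matches all three values. Dropping any one of them over-generates: [−nasal, −lateral] alone would also admit /ts, p, c, s, …/; [+voice, −lateral] alone would also admit /ŋ, m, n/; [+voice, −nasal] alone would also admit /ɭ, ʎ/. No other combination of two listed features picks out exactly this set either, so fewer than three features will not do.

[+voice, −nasal, −lat]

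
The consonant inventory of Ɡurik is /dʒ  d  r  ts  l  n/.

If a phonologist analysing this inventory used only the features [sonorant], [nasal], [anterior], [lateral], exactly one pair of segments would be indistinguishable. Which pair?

d, ts

On the given features, /d/ and /ts/ have an identical profile: [-sonorant], [-nasal], [+anterior], [-lateral]. No other two segments in the inventory coincide on all 4 features. (They do differ in [voice], [strident] and [delayed release], which are not among the given features.)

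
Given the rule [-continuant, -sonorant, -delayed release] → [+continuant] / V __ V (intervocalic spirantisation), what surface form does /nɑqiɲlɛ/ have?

[nɑχiɲlɛ]

Only /q/ occurs between two vowels (/ɑ/ __ /i/) and matches the structural description. It is a voiceless uvular stop, so [-continuant, -sonorant, -delayed release] holds; changing it to [+continuant] with all other features held fixed yields /χ/ (voiceless uvular fricative). No other segment meets both the structural description and the environment, so the output is [nɑχiɲlɛ].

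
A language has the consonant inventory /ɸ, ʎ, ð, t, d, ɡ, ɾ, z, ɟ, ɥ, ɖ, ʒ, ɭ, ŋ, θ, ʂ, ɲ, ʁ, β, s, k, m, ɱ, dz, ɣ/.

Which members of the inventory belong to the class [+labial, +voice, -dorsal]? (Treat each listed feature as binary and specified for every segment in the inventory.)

β, m, ɱ

First, the [+labial] segments are /ɸ, ɥ, β, m, ɱ/.
Within that set, [+voice] gives /ɥ, β, m, ɱ/.
Among these, [-dorsal] leaves /β, m, ɱ/.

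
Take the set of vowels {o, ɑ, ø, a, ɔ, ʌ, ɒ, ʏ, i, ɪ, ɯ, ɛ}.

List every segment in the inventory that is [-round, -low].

Eliminate segments failing any feature: /o, ø, ɔ, ɒ, ʏ/ are [+round]; /ɑ, a/ are [+low]. The remaining /ʌ, i, ɪ, ɯ, ɛ/ satisfy [-round], [-low].

ʌ, i, ɪ, ɯ, ɛ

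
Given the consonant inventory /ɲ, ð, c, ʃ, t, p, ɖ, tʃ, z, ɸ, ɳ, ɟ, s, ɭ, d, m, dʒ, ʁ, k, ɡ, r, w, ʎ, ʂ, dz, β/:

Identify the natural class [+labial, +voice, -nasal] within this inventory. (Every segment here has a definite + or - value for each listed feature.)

Eliminate segments failing any feature: /ɲ, ð, c, ʃ, t, ɖ, tʃ, z, ɳ, ɟ, s, ɭ, d, dʒ, ʁ, k, ɡ, r, ʎ, ʂ, dz/ are [-labial]; /p, ɸ/ are [-voice]; /m/ is [+nasal]. The remaining /w, β/ satisfy [+labial], [+voice], [-nasal].

w, β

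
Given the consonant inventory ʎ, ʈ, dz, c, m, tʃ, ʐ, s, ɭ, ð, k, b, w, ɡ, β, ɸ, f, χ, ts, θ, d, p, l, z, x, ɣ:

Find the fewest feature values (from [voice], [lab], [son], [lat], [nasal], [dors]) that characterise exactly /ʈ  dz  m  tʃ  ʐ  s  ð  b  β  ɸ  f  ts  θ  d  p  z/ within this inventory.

The class [−lateral], [−dorsal] has exactly /ʈ, dz, m, tʃ, ʐ, s, ð, b, β, ɸ, f, ts, θ, d, p, z/ as its extension in this inventory. No smaller conjunction from the listed features achieves this: [−dorsal] alone would also admit /ɭ, l/; [−lateral] alone would also admit /c, k, w, ɡ, …/; and checking the remaining single features turns up none with this extension.

[−lat, −dors]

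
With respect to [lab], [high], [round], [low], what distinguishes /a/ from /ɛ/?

/a/ is the low unrounded vowel and /ɛ/ is the mid front unrounded lax vowel. Both are [−labial], [−high], [−round]. /a/ is [+low] while /ɛ/ is [−low], so the distinguishing feature is [low].

[low]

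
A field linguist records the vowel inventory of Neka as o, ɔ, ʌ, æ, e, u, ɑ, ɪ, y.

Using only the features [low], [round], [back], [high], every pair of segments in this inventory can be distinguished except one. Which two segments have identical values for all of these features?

ɔ, o

On the given features, /ɔ/ and /o/ have an identical profile: [−low], [+round], [+back], [−high]. No other two segments in the inventory coincide on all 4 features. (They do differ in [tense], which is not among the given features.)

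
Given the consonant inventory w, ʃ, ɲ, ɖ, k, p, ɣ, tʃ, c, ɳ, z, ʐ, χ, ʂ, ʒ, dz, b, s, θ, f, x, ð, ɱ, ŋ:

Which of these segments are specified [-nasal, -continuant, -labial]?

ɖ, k, tʃ, c, dz

The [-nasal] segments are /w, ʃ, ɖ, k, p, ɣ, tʃ, c, z, ʐ, χ, ʂ, ʒ, dz, b, s, θ, f, x, ð/.
Intersecting with [-continuant] gives /ɖ, k, p, tʃ, c, dz, b/.
Within that set, [-labial] leaves /ɖ, k, tʃ, c, dz/.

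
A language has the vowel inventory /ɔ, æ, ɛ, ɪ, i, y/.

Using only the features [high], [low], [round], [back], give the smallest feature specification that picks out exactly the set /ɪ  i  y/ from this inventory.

[+high]

Every target segment is [+high] and no other inventory member is, so one feature is enough.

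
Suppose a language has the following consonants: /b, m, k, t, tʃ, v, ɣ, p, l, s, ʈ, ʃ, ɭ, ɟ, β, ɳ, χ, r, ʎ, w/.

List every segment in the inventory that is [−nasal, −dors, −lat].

b, t, tʃ, v, p, s, ʈ, ʃ, β, r

The [−nasal] segments are /b, k, t, tʃ, v, ɣ, p, l, s, ʈ, ʃ, ɭ, ɟ, β, χ, r, ʎ, w/.
Then [−dorsal] gives /b, t, tʃ, v, p, l, s, ʈ, ʃ, ɭ, β, r/.
Among these, [−lateral] leaves /b, t, tʃ, v, p, s, ʈ, ʃ, β, r/.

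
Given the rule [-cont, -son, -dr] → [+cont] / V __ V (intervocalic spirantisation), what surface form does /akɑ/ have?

[axɑ]

Only /k/ occurs between two vowels (/a/ __ /ɑ/) and matches the structural description. It is a voiceless velar stop, so [-cont, -son, -dr] holds; changing it to [+continuant] with all other features held fixed yields /x/ (voiceless velar fricative). No other segment meets both the structural description and the environment, so the output is [axɑ].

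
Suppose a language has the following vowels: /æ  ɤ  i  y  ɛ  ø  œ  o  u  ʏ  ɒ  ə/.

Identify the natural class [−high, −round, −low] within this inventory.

Eliminate segments failing any feature: /æ/ is [+low]; /i, y, u, ʏ/ are [+high]; /ø, œ, o, ɒ/ are [+round]. The remaining /ɤ, ɛ, ə/ satisfy [−high], [−round], [−low].

ɤ, ɛ, ə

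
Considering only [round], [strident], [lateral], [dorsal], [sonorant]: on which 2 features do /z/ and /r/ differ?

[sonorant], [strident]

/z/ is the voiced alveolar fricative and /r/ is the alveolar trill. Both are [-round], [-lateral], [-dorsal]. /z/ is [-sonorant] while /r/ is [+sonorant]; /z/ is [+strident] while /r/ is [-strident], so the distinguishing features are [sonorant], [strident].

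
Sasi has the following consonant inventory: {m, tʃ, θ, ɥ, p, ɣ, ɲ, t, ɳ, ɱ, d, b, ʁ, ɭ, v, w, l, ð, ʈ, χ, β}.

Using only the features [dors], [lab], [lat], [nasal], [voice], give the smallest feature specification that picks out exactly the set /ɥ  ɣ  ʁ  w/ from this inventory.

[+voice, −nasal, +dors]

/ɥ, ɣ, ʁ, w/ are all [+voice], [−nasal], [+dorsal], and no other segment in the inventory matches all three values. Dropping any one of them over-generates: [−nasal, +dorsal] alone would also admit /χ/; [+voice, +dorsal] alone would also admit /ɲ/; [+voice, −nasal] alone would also admit /d, b, ɭ, v, …/. No other combination of two listed features picks out exactly this set either, so fewer than three features will not do.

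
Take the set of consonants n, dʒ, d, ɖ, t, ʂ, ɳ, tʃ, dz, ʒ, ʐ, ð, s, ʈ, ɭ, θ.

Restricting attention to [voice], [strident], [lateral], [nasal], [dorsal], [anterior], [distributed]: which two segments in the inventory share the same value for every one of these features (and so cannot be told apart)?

dʒ, ʒ

On the given features, /dʒ/ and /ʒ/ have an identical profile: [+voice], [+strident], [-lateral], [-nasal], [-dorsal], [-anterior], [+distributed]. No other two segments in the inventory coincide on all 7 features. (They do differ in [continuant], which is not among the given features.)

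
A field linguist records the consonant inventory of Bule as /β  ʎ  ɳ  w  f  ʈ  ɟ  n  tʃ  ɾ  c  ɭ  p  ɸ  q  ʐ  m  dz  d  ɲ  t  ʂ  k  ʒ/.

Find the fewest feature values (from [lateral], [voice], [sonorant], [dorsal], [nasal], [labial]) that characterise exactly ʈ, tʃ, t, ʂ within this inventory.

/ʈ, tʃ, t, ʂ/ are all [-voice], [-labial], [-dorsal], and no other segment in the inventory matches all three values. Dropping any one of them over-generates: [-labial, -dorsal] alone would also admit /ɳ, n, ɾ, ɭ, …/; [-voice, -dorsal] alone would also admit /f, p, ɸ/; [-voice, -labial] alone would also admit /c, q, k/. No other combination of two listed features picks out exactly this set either, so fewer than three features will not do.

[-voice, -labial, -dorsal]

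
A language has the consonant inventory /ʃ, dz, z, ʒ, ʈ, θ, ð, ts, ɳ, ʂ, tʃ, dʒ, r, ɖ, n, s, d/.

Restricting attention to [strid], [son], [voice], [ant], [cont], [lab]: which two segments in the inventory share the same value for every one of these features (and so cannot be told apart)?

On the given features, /ʂ/ and /ʃ/ have an identical profile: [+strident], [-sonorant], [-voice], [-anterior], [+continuant], [-labial]. No other two segments in the inventory coincide on all 6 features. (They do differ in [distributed], which is not among the given features.)

ʂ, ʃ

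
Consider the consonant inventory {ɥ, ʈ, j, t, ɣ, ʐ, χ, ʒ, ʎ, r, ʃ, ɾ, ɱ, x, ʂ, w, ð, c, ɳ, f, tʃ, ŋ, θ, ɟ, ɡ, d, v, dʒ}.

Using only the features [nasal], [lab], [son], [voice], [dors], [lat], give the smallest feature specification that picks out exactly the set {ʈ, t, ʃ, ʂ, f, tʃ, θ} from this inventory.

[−voice, −dors]

The class [−voice], [−dorsal] has exactly /ʈ, t, ʃ, ʂ, f, tʃ, θ/ as its extension in this inventory. No smaller conjunction from the listed features achieves this: [−dorsal] alone would also admit /ʐ, ʒ, r, ɾ, …/; [−voice] alone would also admit /χ, x, c/; and checking the remaining single features turns up none with this extension.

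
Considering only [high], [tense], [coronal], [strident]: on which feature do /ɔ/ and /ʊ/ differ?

/ɔ/ (mid back rounded lax vowel) and /ʊ/ (high back rounded lax vowel) agree on [-tense], [-coronal], [-strident]. They differ on [high] (/ɔ/ [-], /ʊ/ [+]).

[high]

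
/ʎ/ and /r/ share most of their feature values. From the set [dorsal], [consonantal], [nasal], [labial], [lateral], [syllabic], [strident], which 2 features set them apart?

[lateral], [dorsal]

The two segments share [+consonantal], [−nasal], [−labial], [−syllabic], [−strident]. The only features from the list on which they differ: /ʎ/ is [+lateral] while /r/ is [−lateral]; /ʎ/ is [+dorsal] while /r/ is [−dorsal].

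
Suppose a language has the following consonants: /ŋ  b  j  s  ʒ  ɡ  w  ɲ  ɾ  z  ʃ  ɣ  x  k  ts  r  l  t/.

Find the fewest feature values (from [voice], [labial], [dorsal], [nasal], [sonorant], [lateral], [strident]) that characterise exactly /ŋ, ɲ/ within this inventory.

/ŋ, ɲ/ are exactly the [+nasal] segments in the inventory, so a single feature suffices.

[+nasal]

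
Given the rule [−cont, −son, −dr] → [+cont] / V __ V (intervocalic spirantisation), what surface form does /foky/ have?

[foxy]

Only /k/ occurs between two vowels (/o/ __ /y/) and matches the structural description. It is a voiceless velar stop, so [−cont, −son, −dr] holds; changing it to [+continuant] with all other features held fixed yields /x/ (voiceless velar fricative). No other segment meets both the structural description and the environment, so the output is [foxy].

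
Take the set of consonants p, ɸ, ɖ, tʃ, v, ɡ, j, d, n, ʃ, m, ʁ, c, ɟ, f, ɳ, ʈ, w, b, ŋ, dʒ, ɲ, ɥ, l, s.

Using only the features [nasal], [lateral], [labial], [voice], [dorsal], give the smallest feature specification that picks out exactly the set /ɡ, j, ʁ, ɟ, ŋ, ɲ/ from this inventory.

The class [+voice], [-labial], [+dorsal] has exactly /ɡ, j, ʁ, ɟ, ŋ, ɲ/ as its extension in this inventory. No smaller conjunction from the listed features achieves this: [-labial, +dorsal] alone would also admit /c/; [+voice, +dorsal] alone would also admit /w, ɥ/; [+voice, -labial] alone would also admit /ɖ, d, n, ɳ, …/; and checking the remaining two-feature bundles turns up none with this extension.

[+voice, -labial, +dorsal]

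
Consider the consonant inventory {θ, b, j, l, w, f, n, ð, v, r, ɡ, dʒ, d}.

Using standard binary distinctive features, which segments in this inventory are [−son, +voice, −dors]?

b, ð, v, dʒ, d

Eliminate segments failing any feature: /θ, f/ are [−voice]; /j, l, w, n, r/ are [+sonorant]; /ɡ/ is [+dorsal]. The remaining /b, ð, v, dʒ, d/ satisfy [−sonorant], [+voice], [−dorsal].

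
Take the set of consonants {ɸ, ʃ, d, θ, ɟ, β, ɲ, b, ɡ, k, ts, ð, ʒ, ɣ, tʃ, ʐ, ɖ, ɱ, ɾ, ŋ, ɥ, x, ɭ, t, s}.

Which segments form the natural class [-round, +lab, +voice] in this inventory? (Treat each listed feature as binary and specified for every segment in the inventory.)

β, b, ɱ

Among the inventory, the [-round] segments are /ɸ, ʃ, d, θ, ɟ, β, ɲ, b, ɡ, k, ts, ð, ʒ, ɣ, tʃ, ʐ, ɖ, ɱ, ɾ, ŋ, x, ɭ, t, s/.
Then [+labial] gives /ɸ, β, b, ɱ/.
Among these, [+voice] leaves /β, b, ɱ/.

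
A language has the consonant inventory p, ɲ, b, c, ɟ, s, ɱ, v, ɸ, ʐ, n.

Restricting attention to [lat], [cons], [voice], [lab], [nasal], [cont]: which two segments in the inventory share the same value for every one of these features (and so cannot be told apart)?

/n/ (alveolar nasal) and /ɲ/ (palatal nasal) are both [-lateral], [+consonantal], [+voice], [-labial], [+nasal], [-continuant], so none of the listed features separates them. (They do differ in [dorsal], which is not among the given features.) Every other pair in the inventory differs on at least one listed feature.

n, ɲ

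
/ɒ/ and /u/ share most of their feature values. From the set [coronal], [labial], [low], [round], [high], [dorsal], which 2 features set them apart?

[high], [low]

/ɒ/ is the low back rounded vowel and /u/ is the high back rounded tense vowel. Both are [-coronal], [+labial], [+round], [+dorsal]. /ɒ/ is [-high] while /u/ is [+high]; /ɒ/ is [+low] while /u/ is [-low], so the distinguishing features are [high], [low].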